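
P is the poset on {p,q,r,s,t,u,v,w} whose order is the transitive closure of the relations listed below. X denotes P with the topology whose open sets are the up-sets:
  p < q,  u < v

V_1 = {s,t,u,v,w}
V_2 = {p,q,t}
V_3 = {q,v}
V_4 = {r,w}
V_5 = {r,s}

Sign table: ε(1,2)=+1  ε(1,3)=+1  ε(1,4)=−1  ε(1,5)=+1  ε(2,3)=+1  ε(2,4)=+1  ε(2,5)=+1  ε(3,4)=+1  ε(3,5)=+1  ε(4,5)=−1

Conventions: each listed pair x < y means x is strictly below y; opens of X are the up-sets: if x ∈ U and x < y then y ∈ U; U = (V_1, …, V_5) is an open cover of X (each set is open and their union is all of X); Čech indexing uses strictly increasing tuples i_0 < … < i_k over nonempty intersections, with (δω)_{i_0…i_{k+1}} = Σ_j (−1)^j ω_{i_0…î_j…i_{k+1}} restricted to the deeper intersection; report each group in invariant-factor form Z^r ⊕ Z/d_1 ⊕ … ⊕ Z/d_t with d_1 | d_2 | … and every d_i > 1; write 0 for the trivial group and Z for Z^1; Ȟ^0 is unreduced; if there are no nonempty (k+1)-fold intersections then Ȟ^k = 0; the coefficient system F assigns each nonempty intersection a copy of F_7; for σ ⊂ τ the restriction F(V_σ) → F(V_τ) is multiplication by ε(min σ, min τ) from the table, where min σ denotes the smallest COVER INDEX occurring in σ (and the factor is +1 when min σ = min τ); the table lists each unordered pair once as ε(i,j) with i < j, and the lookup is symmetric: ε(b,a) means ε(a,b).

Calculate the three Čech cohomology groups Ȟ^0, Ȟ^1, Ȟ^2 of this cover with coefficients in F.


nerve of the cover:
  V12={t} V13={v} V14={w} V15={s} V23={q} V45={r}
C dims 5,6; δ0: rk_F7 4
Ȟ^0 = (5 − 4) − 0 = 1, so Ȟ^0 ≅ Z/7
Ȟ^1 = (6 − 0) − 4 = 2, so Ȟ^1 ≅ Z/7 ⊕ Z/7
Ȟ^2 = (0 − 0) − 0 = 0, so Ȟ^2 ≅ 0

Ȟ^0 = Z/7, Ȟ^1 = Z/7 ⊕ Z/7 and Ȟ^2 = 0


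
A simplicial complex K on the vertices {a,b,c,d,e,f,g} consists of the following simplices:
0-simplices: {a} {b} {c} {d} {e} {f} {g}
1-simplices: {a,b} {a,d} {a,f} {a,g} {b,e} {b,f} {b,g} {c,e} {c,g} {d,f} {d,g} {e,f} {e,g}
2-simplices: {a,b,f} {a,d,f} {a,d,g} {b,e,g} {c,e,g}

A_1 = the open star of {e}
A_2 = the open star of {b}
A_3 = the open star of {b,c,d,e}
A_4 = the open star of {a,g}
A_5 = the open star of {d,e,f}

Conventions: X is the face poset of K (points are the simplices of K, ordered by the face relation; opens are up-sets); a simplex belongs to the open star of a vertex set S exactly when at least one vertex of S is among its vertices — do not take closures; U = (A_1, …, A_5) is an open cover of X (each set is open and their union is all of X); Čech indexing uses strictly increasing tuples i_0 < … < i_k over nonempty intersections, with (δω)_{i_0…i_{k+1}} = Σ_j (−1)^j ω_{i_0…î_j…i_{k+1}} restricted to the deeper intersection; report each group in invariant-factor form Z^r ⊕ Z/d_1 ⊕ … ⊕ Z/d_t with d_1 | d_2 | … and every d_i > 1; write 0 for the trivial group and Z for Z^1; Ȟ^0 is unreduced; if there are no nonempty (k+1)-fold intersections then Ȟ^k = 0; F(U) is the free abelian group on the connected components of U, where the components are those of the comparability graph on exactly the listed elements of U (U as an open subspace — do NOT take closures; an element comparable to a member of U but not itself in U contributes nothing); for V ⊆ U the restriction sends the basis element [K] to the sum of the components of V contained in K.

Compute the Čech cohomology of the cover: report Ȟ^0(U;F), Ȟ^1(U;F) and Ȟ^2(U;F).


cover nerve:
  A1={{e},{b,e},{c,e},{e,f},{e,g},{b,e,g},{c,e,g}} A2={{b},{a,b},{b,e},{b,f},{b,g},{a,b,f},{b,e,g}} A3={{b},{c},{d},{e},{a,b},{a,d},{b,e},{b,f},{b,g},{c,e},{c,g},{d,f},{d,g},{e,f},{e,g},{a,b,f},{a,d,f},{a,d,g},{b,e,g},{c,e,g}} A4={{a},{g},{a,b},{a,d},{a,f},{a,g},{b,g},{c,g},{d,g},{e,g},{a,b,f},{a,d,f},{a,d,g},{b,e,g},{c,e,g}} A5={{d},{e},{f},{a,d},{a,f},{b,e},{b,f},{c,e},{d,f},{d,g},{e,f},{e,g},{a,b,f},{a,d,f},{a,d,g},{b,e,g},{c,e,g}}
  A12={{b,e},{b,e,g}} A13={{e},{b,e},{c,e},{e,f},{e,g},{b,e,g},{c,e,g}} A14={{e,g},{b,e,g},{c,e,g}} A15={{e},{b,e},{c,e},{e,f},{e,g},{b,e,g},{c,e,g}} A23={{b},{a,b},{b,e},{b,f},{b,g},{a,b,f},{b,e,g}} A24={{a,b},{b,g},{a,b,f},{b,e,g}} A25={{b,e},{b,f},{a,b,f},{b,e,g}} A34={{a,b},{a,d},{b,g},{c,g},{d,g},{e,g},{a,b,f},{a,d,f},{a,d,g},{b,e,g},{c,e,g}} A35={{d},{e},{a,d},{b,e},{b,f},{c,e},{d,f},{d,g},{e,f},{e,g},{a,b,f},{a,d,f},{a,d,g},{b,e,g},{c,e,g}} A45={{a,d},{a,f},{d,g},{e,g},{a,b,f},{a,d,f},{a,d,g},{b,e,g},{c,e,g}}
  A123={{b,e},{b,e,g}} A124={{b,e,g}} A125={{b,e},{b,e,g}} A134={{e,g},{b,e,g},{c,e,g}} A135={{e},{b,e},{c,e},{e,f},{e,g},{b,e,g},{c,e,g}} A145={{e,g},{b,e,g},{c,e,g}} A234={{a,b},{b,g},{a,b,f},{b,e,g}} A235={{b,e},{b,f},{a,b,f},{b,e,g}} A245={{a,b,f},{b,e,g}} A345={{a,d},{d,g},{e,g},{a,b,f},{a,d,f},{a,d,g},{b,e,g},{c,e,g}}
  A1234={{b,e,g}} A1235={{b,e},{b,e,g}} A1245={{b,e,g}} A1345={{e,g},{b,e,g},{c,e,g}} A2345={{a,b,f},{b,e,g}}
  A12345={{b,e,g}}
components per intersection:
  A1: {{e},{b,e},{c,e},{e,f},{e,g},{b,e,g},{c,e,g}}
  A2: {{b},{a,b},{b,e},{b,f},{b,g},{a,b,f},{b,e,g}}
  A3: {{b},{c},{e},{a,b},{b,e},{b,f},{b,g},{c,e},{c,g},{e,f},{e,g},{a,b,f},{b,e,g},{c,e,g}} {{d},{a,d},{d,f},{d,g},{a,d,f},{a,d,g}}
  A4: {{a},{g},{a,b},{a,d},{a,f},{a,g},{b,g},{c,g},{d,g},{e,g},{a,b,f},{a,d,f},{a,d,g},{b,e,g},{c,e,g}}
  A5: {{d},{e},{f},{a,d},{a,f},{b,e},{b,f},{c,e},{d,f},{d,g},{e,f},{e,g},{a,b,f},{a,d,f},{a,d,g},{b,e,g},{c,e,g}}
  A12: {{b,e},{b,e,g}}
  A13: {{e},{b,e},{c,e},{e,f},{e,g},{b,e,g},{c,e,g}}
  A14: {{e,g},{b,e,g},{c,e,g}}
  A15: {{e},{b,e},{c,e},{e,f},{e,g},{b,e,g},{c,e,g}}
  A23: {{b},{a,b},{b,e},{b,f},{b,g},{a,b,f},{b,e,g}}
  A24: {{a,b},{a,b,f}} {{b,g},{b,e,g}}
  A25: {{b,e},{b,e,g}} {{b,f},{a,b,f}}
  A34: {{a,b},{a,b,f}} {{a,d},{d,g},{a,d,f},{a,d,g}} {{b,g},{c,g},{e,g},{b,e,g},{c,e,g}}
  A35: {{d},{a,d},{d,f},{d,g},{a,d,f},{a,d,g}} {{e},{b,e},{c,e},{e,f},{e,g},{b,e,g},{c,e,g}} {{b,f},{a,b,f}}
  A45: {{a,d},{a,f},{d,g},{a,b,f},{a,d,f},{a,d,g}} {{e,g},{b,e,g},{c,e,g}}
  A123: {{b,e},{b,e,g}}
  A124: {{b,e,g}}
  A125: {{b,e},{b,e,g}}
  A134: {{e,g},{b,e,g},{c,e,g}}
  A135: {{e},{b,e},{c,e},{e,f},{e,g},{b,e,g},{c,e,g}}
  A145: {{e,g},{b,e,g},{c,e,g}}
  A234: {{a,b},{a,b,f}} {{b,g},{b,e,g}}
  A235: {{b,e},{b,e,g}} {{b,f},{a,b,f}}
  A245: {{a,b,f}} {{b,e,g}}
  A345: {{a,d},{d,g},{a,d,f},{a,d,g}} {{e,g},{b,e,g},{c,e,g}} {{a,b,f}}
  A1234: {{b,e,g}}
  A1235: {{b,e},{b,e,g}}
  A1245: {{b,e,g}}
  A1345: {{e,g},{b,e,g},{c,e,g}}
  A2345: {{a,b,f}} {{b,e,g}}
  A12345: {{b,e,g}}
C dims 6,17,15,6; δ0: rk 5, SNF 1^5; δ1: rk 10, SNF 1^10; δ2: rk 5, SNF 1^5
Ȟ^0: (6−5)−0=1 ⇒ Z
Ȟ^1: (17−10)−5=2 ⇒ Z^2
Ȟ^2: (15−5)−10=0 ⇒ 0

Ȟ^0(U;F) ≅ Z; Ȟ^1(U;F) ≅ Z^2; Ȟ^2(U;F) ≅ 0


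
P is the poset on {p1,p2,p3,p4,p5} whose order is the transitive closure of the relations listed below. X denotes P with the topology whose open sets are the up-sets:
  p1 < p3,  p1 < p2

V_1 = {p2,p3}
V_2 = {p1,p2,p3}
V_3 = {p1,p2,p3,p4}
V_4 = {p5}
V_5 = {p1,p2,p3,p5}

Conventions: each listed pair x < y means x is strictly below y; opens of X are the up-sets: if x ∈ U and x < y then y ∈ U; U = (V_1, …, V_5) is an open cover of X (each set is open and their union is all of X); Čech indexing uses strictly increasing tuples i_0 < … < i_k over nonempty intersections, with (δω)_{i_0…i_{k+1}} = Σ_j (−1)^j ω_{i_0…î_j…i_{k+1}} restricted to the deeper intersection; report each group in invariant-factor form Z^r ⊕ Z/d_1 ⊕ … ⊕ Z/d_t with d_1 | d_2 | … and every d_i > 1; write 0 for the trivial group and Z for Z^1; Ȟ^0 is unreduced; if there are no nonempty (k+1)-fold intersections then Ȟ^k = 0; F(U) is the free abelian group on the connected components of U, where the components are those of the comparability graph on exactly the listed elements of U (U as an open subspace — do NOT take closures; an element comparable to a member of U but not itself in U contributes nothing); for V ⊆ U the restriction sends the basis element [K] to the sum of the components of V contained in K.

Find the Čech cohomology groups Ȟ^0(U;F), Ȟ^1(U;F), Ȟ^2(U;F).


nonempty overlaps:
  V12={p2,p3} V13={p2,p3} V15={p2,p3} V23={p1,p2,p3} V25={p1,p2,p3} V35={p1,p2,p3} V45={p5}
  V123={p2,p3} V125={p2,p3} V135={p2,p3} V235={p1,p2,p3}
  V1235={p2,p3}
components per intersection:
  V1: {p2} {p3}
  V2: {p1,p2,p3}
  V3: {p1,p2,p3} {p4}
  V4: {p5}
  V5: {p1,p2,p3} {p5}
  V12: {p2} {p3}
  V13: {p2} {p3}
  V15: {p2} {p3}
  V23: {p1,p2,p3}
  V25: {p1,p2,p3}
  V35: {p1,p2,p3}
  V45: {p5}
  V123: {p2} {p3}
  V125: {p2} {p3}
  V135: {p2} {p3}
  V235: {p1,p2,p3}
  V1235: {p2} {p3}
C dims 8,10,7,2; δ0: rk 5, SNF 1^5; δ1: rk 5, SNF 1^5; δ2: rk 2, SNF 1^2
degree 0: 8−5−0 = 3 → Ȟ^0 ≅ Z^3
degree 1: 10−5−5 = 0 → Ȟ^1 ≅ 0
degree 2: 7−2−5 = 0 → Ȟ^2 ≅ 0

Ȟ^0 = Z^3, Ȟ^1 = 0 and Ȟ^2 = 0


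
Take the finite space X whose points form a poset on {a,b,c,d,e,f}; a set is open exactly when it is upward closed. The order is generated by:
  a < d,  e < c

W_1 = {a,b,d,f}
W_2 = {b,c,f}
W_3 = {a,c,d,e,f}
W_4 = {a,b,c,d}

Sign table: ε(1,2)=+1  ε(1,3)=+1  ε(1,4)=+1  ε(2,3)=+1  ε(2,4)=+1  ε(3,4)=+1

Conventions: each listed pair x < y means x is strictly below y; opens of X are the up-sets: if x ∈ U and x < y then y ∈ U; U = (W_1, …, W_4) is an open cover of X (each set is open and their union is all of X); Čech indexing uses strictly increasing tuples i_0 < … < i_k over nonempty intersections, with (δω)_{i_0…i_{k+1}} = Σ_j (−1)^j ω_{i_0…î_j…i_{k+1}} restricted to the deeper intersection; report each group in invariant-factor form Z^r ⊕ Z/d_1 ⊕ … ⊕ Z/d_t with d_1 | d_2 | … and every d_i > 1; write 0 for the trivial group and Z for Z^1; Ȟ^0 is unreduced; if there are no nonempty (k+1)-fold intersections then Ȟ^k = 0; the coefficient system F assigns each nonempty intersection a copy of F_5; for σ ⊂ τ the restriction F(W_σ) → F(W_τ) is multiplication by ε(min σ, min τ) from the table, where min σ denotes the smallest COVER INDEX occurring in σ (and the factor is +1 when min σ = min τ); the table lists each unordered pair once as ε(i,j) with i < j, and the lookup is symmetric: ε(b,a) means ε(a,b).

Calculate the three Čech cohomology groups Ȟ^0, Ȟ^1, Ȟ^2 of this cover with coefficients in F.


Ȟ^0(U;F) ≅ Z/5,  Ȟ^1(U;F) ≅ 0,  Ȟ^2(U;F) ≅ Z/5

nerve of the cover:
  W12={b,f} W13={a,d,f} W14={a,b,d} W23={c,f} W24={b,c} W34={a,c,d}
  W123={f} W124={b} W134={a,d} W234={c}
C dims 4,6,4; δ0: rk_F5 3; δ1: rk_F5 3
Ȟ^0 = (4 − 3) − 0 = 1, so Ȟ^0 ≅ Z/5
Ȟ^1 = (6 − 3) − 3 = 0, so Ȟ^1 ≅ 0
Ȟ^2 = (4 − 0) − 3 = 1, so Ȟ^2 ≅ Z/5


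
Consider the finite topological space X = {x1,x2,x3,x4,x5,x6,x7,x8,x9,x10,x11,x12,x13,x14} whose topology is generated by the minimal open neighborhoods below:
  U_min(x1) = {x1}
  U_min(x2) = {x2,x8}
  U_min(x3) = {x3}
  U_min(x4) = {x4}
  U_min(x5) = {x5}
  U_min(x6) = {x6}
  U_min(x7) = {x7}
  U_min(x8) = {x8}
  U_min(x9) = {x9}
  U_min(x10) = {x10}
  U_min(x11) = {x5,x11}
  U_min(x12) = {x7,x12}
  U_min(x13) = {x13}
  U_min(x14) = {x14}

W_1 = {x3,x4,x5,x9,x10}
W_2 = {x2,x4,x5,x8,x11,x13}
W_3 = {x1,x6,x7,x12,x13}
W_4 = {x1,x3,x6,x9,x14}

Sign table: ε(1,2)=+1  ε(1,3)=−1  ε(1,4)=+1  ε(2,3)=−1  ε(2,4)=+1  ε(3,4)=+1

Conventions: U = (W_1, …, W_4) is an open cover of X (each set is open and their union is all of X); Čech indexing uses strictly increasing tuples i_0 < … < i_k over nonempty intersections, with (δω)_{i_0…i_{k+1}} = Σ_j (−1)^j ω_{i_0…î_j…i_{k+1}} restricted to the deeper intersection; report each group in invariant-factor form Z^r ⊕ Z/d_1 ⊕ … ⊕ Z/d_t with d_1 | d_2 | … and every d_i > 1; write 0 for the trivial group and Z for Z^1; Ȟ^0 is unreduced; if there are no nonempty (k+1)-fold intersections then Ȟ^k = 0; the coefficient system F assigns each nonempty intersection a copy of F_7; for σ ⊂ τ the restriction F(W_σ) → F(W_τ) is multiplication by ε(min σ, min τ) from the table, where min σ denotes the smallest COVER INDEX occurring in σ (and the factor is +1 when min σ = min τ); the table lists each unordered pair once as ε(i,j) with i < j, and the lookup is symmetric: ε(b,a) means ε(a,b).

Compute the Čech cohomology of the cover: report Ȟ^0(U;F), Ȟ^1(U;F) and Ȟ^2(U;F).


Ȟ^0 = 0, Ȟ^1 = 0, Ȟ^2 = 0

intersection data:
  W12={x4,x5} W14={x3,x9} W23={x13} W34={x1,x6}
C dims 4,4; δ0: rk_F7 4
Ȟ^0 = (4 − 4) − 0 = 0, so Ȟ^0 ≅ 0
Ȟ^1 = (4 − 0) − 4 = 0, so Ȟ^1 ≅ 0
Ȟ^2 = (0 − 0) − 0 = 0, so Ȟ^2 ≅ 0


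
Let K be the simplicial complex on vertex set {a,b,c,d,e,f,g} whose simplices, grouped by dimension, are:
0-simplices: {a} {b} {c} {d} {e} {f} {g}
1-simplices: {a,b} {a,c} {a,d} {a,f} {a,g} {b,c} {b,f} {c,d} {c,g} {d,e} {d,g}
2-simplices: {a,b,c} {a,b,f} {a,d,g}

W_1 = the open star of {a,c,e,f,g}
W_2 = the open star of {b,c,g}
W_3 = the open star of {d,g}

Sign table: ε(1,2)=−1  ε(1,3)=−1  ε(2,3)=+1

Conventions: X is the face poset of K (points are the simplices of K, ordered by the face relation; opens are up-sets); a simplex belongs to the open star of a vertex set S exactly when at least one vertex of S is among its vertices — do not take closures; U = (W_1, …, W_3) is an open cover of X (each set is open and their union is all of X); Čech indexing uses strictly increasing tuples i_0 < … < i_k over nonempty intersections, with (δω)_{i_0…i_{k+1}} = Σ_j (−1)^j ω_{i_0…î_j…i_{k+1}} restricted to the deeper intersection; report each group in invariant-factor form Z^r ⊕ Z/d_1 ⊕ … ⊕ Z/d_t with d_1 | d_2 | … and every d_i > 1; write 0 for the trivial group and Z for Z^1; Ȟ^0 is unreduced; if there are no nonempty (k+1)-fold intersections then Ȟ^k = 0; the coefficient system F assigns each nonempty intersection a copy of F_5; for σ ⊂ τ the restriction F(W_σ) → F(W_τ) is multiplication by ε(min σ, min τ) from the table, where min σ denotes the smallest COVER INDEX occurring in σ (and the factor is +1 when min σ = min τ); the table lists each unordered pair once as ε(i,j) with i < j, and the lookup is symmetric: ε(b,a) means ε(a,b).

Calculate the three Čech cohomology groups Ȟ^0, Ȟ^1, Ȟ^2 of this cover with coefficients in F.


Ȟ^0 ≅ Z/5, Ȟ^1 ≅ 0, Ȟ^2 ≅ 0

nonempty intersections:
  W1={{a},{c},{e},{f},{g},{a,b},{a,c},{a,d},{a,f},{a,g},{b,c},{b,f},{c,d},{c,g},{d,e},{d,g},{a,b,c},{a,b,f},{a,d,g}} W2={{b},{c},{g},{a,b},{a,c},{a,g},{b,c},{b,f},{c,d},{c,g},{d,g},{a,b,c},{a,b,f},{a,d,g}} W3={{d},{g},{a,d},{a,g},{c,d},{c,g},{d,e},{d,g},{a,d,g}}
  W12={{c},{g},{a,b},{a,c},{a,g},{b,c},{b,f},{c,d},{c,g},{d,g},{a,b,c},{a,b,f},{a,d,g}} W13={{g},{a,d},{a,g},{c,d},{c,g},{d,e},{d,g},{a,d,g}} W23={{g},{a,g},{c,d},{c,g},{d,g},{a,d,g}}
  W123={{g},{a,g},{c,d},{c,g},{d,g},{a,d,g}}
C dims 3,3,1; δ0: rk_F5 2; δ1: rk_F5 1
Ȟ^0: (3−2)−0=1 ⇒ Z/5
Ȟ^1: (3−1)−2=0 ⇒ 0
Ȟ^2: (1−0)−1=0 ⇒ 0


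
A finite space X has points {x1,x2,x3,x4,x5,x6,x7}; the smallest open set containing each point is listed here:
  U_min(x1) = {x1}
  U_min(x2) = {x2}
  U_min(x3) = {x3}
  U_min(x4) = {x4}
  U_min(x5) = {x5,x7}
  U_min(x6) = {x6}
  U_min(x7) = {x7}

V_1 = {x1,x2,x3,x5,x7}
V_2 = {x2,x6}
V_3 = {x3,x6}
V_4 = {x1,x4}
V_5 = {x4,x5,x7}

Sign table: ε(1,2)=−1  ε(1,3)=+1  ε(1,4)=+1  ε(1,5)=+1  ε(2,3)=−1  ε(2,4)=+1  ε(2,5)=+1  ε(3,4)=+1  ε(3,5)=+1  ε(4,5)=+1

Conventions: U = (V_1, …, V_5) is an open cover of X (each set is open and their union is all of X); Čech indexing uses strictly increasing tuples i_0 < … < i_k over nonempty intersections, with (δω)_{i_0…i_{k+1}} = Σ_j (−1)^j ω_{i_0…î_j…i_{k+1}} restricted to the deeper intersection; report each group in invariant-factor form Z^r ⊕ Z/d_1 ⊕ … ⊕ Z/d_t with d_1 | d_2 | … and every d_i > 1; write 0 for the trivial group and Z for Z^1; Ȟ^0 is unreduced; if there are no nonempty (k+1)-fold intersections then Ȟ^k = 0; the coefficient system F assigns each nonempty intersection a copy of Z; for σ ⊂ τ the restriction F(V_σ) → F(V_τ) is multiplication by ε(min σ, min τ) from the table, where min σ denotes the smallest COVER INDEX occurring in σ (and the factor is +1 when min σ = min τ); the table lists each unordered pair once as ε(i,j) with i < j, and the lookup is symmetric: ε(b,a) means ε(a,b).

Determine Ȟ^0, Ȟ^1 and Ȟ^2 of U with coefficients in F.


nerve of the cover:
  V12={x2} V13={x3} V14={x1} V15={x5,x7} V23={x6} V45={x4}
C dims 5,6; δ0: rk 4, SNF 1^4
Ȟ^0 = (5 − 4) − 0 = 1, so Ȟ^0 ≅ Z
Ȟ^1 = (6 − 0) − 4 = 2, so Ȟ^1 ≅ Z^2
Ȟ^2 = (0 − 0) − 0 = 0, so Ȟ^2 ≅ 0

Ȟ^0 ≅ Z, Ȟ^1 ≅ Z^2, Ȟ^2 ≅ 0


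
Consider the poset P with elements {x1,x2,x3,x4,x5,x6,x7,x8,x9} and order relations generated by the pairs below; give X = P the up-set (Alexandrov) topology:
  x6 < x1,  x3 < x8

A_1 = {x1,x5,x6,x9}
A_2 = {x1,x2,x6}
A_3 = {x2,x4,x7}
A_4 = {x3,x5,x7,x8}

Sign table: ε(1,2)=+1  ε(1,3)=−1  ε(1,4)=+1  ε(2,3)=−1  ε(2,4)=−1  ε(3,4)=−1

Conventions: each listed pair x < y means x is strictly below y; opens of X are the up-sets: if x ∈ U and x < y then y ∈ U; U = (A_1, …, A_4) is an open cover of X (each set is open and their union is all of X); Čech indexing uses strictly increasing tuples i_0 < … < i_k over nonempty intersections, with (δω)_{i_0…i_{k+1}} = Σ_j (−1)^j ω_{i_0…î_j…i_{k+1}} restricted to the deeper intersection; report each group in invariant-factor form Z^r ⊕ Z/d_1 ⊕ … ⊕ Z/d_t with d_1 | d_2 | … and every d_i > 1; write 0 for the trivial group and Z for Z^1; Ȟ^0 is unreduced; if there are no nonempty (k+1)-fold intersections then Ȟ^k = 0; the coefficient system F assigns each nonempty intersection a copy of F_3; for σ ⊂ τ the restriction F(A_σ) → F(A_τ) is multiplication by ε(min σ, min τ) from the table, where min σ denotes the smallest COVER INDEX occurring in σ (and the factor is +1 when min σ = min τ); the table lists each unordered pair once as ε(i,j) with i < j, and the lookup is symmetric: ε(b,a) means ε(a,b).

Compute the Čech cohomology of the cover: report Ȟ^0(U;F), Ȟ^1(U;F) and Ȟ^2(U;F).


Ȟ^0 ≅ Z/3, Ȟ^1 ≅ Z/3, Ȟ^2 ≅ 0

nerve of the cover:
  A12={x1,x6} A14={x5} A23={x2} A34={x7}
C dims 4,4; δ0: rk_F3 3
Ȟ^0 = (4 − 3) − 0 = 1, so Ȟ^0 ≅ Z/3
Ȟ^1 = (4 − 0) − 3 = 1, so Ȟ^1 ≅ Z/3
Ȟ^2 = (0 − 0) − 0 = 0, so Ȟ^2 ≅ 0


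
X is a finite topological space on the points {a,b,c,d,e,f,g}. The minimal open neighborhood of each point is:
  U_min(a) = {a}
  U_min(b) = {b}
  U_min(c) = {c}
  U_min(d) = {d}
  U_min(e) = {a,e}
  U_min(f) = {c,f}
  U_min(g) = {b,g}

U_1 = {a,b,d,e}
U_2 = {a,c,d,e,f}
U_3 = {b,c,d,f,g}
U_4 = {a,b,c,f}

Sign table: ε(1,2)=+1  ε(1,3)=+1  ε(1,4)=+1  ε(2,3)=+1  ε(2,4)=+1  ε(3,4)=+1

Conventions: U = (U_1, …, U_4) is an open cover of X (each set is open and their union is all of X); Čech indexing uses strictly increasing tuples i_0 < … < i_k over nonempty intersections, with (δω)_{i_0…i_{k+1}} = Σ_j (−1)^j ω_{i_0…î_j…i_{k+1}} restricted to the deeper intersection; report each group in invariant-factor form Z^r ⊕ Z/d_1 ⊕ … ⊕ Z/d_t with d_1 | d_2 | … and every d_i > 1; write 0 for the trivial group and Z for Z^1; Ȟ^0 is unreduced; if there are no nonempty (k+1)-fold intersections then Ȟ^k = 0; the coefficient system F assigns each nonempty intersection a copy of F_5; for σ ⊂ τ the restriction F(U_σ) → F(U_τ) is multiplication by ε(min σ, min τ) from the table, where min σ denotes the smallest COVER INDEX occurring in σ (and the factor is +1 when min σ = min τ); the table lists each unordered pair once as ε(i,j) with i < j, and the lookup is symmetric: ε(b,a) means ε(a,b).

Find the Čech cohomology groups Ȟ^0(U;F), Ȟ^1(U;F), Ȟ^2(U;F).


Ȟ^0(U;F) ≅ Z/5,  Ȟ^1(U;F) ≅ 0,  Ȟ^2(U;F) ≅ Z/5

nonempty overlaps:
  U12={a,d,e} U13={b,d} U14={a,b} U23={c,d,f} U24={a,c,f} U34={b,c,f}
  U123={d} U124={a} U134={b} U234={c,f}
C dims 4,6,4; δ0: rk_F5 3; δ1: rk_F5 3
degree 0: 4−3−0 = 1 → Ȟ^0 ≅ Z/5
degree 1: 6−3−3 = 0 → Ȟ^1 ≅ 0
degree 2: 4−0−3 = 1 → Ȟ^2 ≅ Z/5


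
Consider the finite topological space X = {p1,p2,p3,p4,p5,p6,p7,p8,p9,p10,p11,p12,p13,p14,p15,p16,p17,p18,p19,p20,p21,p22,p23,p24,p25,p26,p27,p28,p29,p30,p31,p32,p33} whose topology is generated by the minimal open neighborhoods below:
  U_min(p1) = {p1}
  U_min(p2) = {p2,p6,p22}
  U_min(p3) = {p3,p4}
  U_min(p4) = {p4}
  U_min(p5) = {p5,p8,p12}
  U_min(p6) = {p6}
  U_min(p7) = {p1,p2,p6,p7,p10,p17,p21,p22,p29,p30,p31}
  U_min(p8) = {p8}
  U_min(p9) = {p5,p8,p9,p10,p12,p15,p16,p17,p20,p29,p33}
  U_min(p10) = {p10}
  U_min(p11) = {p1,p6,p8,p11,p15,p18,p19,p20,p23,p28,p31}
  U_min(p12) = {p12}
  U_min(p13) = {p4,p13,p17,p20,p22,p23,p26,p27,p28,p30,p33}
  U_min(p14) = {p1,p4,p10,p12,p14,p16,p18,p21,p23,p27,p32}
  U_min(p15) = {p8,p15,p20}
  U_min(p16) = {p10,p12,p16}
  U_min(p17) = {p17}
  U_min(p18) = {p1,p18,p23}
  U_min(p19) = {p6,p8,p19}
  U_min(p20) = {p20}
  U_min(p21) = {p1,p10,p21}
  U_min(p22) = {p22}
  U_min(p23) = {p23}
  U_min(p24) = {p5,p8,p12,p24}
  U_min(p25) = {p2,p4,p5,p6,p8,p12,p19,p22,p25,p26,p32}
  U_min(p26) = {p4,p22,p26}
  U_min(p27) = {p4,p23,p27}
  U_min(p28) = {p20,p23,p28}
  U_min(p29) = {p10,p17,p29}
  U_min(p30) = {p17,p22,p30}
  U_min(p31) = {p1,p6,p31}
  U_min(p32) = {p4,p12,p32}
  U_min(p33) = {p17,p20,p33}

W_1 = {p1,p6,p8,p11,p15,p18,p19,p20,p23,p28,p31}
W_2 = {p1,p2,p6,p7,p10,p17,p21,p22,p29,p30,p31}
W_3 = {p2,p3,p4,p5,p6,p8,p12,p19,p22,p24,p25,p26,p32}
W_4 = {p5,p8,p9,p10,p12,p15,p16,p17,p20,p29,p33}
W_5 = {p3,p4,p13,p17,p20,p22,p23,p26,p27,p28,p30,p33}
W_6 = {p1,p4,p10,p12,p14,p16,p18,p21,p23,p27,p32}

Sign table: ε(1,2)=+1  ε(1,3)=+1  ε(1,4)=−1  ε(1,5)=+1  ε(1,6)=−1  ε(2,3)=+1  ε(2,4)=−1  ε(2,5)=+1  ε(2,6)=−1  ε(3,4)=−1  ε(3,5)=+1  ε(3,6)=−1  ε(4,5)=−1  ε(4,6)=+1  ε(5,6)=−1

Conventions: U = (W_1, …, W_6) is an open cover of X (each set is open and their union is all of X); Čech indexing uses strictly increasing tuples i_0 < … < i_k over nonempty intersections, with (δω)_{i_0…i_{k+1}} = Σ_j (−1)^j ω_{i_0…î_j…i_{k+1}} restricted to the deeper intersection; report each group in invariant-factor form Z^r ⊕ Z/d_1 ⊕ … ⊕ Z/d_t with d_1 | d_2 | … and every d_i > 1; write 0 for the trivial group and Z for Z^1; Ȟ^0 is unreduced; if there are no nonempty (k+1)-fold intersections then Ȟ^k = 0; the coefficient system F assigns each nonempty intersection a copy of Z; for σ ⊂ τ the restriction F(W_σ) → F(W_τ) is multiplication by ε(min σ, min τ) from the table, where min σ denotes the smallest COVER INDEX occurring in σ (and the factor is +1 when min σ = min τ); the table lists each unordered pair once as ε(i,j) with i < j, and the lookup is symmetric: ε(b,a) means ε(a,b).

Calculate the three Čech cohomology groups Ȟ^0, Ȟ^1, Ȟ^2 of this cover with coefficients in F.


Ȟ^0(U;F) ≅ Z; Ȟ^1(U;F) ≅ 0; Ȟ^2(U;F) ≅ Z/2

intersection data:
  W12={p1,p6,p31} W13={p6,p8,p19} W14={p8,p15,p20} W15={p20,p23,p28} W16={p1,p18,p23} W23={p2,p6,p22} W24={p10,p17,p29} W25={p17,p22,p30} W26={p1,p10,p21} W34={p5,p8,p12} W35={p3,p4,p22,p26} W36={p4,p12,p32} W45={p17,p20,p33} W46={p10,p12,p16} W56={p4,p23,p27}
  W123={p6} W126={p1} W134={p8} W145={p20} W156={p23} W235={p22} W245={p17} W246={p10} W346={p12} W356={p4}
C dims 6,15,10; δ0: rk 5, SNF 1^5; δ1: rk 10, SNF 1^9·2
Ȟ^0 = (6 − 5) − 0 = 1, so Ȟ^0 ≅ Z
Ȟ^1 = (15 − 10) − 5 = 0, so Ȟ^1 ≅ 0
Ȟ^2 = (10 − 0) − 10 = 0 plus torsion [2], so Ȟ^2 ≅ Z/2


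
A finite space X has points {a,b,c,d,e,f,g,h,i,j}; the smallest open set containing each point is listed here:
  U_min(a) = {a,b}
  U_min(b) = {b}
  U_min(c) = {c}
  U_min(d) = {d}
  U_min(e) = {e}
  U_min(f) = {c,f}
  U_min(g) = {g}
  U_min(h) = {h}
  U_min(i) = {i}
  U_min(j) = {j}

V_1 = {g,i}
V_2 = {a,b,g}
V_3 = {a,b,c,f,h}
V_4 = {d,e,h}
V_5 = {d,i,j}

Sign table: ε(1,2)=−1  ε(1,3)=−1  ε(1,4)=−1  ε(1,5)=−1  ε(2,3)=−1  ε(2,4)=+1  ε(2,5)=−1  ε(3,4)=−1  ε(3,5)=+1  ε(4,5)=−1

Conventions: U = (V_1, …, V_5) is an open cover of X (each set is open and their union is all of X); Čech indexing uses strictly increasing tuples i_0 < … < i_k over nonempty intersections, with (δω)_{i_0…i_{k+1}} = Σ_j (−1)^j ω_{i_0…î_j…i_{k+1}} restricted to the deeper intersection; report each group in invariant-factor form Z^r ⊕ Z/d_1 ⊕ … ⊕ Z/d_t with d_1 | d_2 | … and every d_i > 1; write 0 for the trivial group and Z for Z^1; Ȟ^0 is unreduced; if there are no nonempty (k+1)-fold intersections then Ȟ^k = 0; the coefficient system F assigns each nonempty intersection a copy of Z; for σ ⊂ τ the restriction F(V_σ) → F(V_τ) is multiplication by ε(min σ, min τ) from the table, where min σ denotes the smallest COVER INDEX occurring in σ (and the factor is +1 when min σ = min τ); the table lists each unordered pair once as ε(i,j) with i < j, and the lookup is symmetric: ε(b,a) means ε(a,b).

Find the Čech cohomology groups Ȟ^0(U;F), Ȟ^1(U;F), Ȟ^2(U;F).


Ȟ^0(U;F) ≅ 0, Ȟ^1(U;F) ≅ Z/2, Ȟ^2(U;F) ≅ 0

nerve of the cover:
  V12={g} V15={i} V23={a,b} V34={h} V45={d}
C dims 5,5; δ0: rk 5, SNF 1^4·2
Ȟ^0 = (5 − 5) − 0 = 0, so Ȟ^0 ≅ 0
Ȟ^1 = (5 − 0) − 5 = 0 plus torsion [2], so Ȟ^1 ≅ Z/2
Ȟ^2 = (0 − 0) − 0 = 0, so Ȟ^2 ≅ 0


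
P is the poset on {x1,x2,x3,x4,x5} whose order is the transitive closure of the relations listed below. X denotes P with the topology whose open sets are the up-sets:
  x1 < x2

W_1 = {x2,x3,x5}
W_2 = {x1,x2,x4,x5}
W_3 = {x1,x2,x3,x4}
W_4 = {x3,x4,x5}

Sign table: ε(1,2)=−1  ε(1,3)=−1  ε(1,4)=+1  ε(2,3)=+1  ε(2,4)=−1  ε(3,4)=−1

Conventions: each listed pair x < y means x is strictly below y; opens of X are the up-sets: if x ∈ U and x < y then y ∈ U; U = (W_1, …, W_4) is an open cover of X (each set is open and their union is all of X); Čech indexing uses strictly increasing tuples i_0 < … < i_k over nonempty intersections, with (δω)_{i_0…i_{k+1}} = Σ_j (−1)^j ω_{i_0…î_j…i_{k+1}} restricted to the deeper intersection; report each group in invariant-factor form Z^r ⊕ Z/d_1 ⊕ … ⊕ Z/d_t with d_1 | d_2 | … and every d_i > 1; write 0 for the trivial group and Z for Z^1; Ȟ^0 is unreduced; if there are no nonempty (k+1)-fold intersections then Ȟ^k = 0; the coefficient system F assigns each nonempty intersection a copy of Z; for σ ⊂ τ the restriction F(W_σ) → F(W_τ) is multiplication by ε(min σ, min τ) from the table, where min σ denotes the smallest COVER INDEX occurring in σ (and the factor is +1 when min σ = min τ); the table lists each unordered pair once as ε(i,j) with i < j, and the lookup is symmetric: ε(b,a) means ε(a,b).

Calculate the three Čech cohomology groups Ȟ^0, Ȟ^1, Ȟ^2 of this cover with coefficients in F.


nerve simplices:
  W12={x2,x5} W13={x2,x3} W14={x3,x5} W23={x1,x2,x4} W24={x4,x5} W34={x3,x4}
  W123={x2} W124={x5} W134={x3} W234={x4}
C dims 4,6,4; δ0: rk 3, SNF 1^3; δ1: rk 3, SNF 1^3
degree 0: 4−3−0 = 1 → Ȟ^0 ≅ Z
degree 1: 6−3−3 = 0 → Ȟ^1 ≅ 0
degree 2: 4−0−3 = 1 → Ȟ^2 ≅ Z

Ȟ^0(U;F) ≅ Z, Ȟ^1(U;F) ≅ 0 and Ȟ^2(U;F) ≅ Z


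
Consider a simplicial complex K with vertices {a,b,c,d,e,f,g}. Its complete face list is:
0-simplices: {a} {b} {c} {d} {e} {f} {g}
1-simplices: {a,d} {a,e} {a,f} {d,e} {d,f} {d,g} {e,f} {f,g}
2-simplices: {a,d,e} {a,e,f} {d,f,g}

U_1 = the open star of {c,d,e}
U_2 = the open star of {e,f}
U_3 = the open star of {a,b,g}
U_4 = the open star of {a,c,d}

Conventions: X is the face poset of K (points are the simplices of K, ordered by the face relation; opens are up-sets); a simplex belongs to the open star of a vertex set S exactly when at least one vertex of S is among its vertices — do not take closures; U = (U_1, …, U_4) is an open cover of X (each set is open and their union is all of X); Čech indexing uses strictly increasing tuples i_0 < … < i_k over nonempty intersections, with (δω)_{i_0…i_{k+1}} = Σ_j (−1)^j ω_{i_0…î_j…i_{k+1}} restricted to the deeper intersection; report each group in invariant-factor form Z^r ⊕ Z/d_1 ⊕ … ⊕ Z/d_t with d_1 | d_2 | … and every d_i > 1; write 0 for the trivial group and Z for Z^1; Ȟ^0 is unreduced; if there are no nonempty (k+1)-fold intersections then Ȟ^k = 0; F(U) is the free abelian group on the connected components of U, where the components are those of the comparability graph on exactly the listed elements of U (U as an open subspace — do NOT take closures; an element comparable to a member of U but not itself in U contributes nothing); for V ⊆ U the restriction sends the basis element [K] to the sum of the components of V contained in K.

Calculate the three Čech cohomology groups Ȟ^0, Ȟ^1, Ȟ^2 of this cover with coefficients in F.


Ȟ^0 = Z^3, Ȟ^1 = Z, Ȟ^2 = 0

cover nerve:
  U1={{c},{d},{e},{a,d},{a,e},{d,e},{d,f},{d,g},{e,f},{a,d,e},{a,e,f},{d,f,g}} U2={{e},{f},{a,e},{a,f},{d,e},{d,f},{e,f},{f,g},{a,d,e},{a,e,f},{d,f,g}} U3={{a},{b},{g},{a,d},{a,e},{a,f},{d,g},{f,g},{a,d,e},{a,e,f},{d,f,g}} U4={{a},{c},{d},{a,d},{a,e},{a,f},{d,e},{d,f},{d,g},{a,d,e},{a,e,f},{d,f,g}}
  U12={{e},{a,e},{d,e},{d,f},{e,f},{a,d,e},{a,e,f},{d,f,g}} U13={{a,d},{a,e},{d,g},{a,d,e},{a,e,f},{d,f,g}} U14={{c},{d},{a,d},{a,e},{d,e},{d,f},{d,g},{a,d,e},{a,e,f},{d,f,g}} U23={{a,e},{a,f},{f,g},{a,d,e},{a,e,f},{d,f,g}} U24={{a,e},{a,f},{d,e},{d,f},{a,d,e},{a,e,f},{d,f,g}} U34={{a},{a,d},{a,e},{a,f},{d,g},{a,d,e},{a,e,f},{d,f,g}}
  U123={{a,e},{a,d,e},{a,e,f},{d,f,g}} U124={{a,e},{d,e},{d,f},{a,d,e},{a,e,f},{d,f,g}} U134={{a,d},{a,e},{d,g},{a,d,e},{a,e,f},{d,f,g}} U234={{a,e},{a,f},{a,d,e},{a,e,f},{d,f,g}}
  U1234={{a,e},{a,d,e},{a,e,f},{d,f,g}}
components per intersection:
  U1: {{c}} {{d},{e},{a,d},{a,e},{d,e},{d,f},{d,g},{e,f},{a,d,e},{a,e,f},{d,f,g}}
  U2: {{e},{f},{a,e},{a,f},{d,e},{d,f},{e,f},{f,g},{a,d,e},{a,e,f},{d,f,g}}
  U3: {{a},{a,d},{a,e},{a,f},{a,d,e},{a,e,f}} {{b}} {{g},{d,g},{f,g},{d,f,g}}
  U4: {{a},{d},{a,d},{a,e},{a,f},{d,e},{d,f},{d,g},{a,d,e},{a,e,f},{d,f,g}} {{c}}
  U12: {{e},{a,e},{d,e},{e,f},{a,d,e},{a,e,f}} {{d,f},{d,f,g}}
  U13: {{a,d},{a,e},{a,d,e},{a,e,f}} {{d,g},{d,f,g}}
  U14: {{c}} {{d},{a,d},{a,e},{d,e},{d,f},{d,g},{a,d,e},{a,e,f},{d,f,g}}
  U23: {{a,e},{a,f},{a,d,e},{a,e,f}} {{f,g},{d,f,g}}
  U24: {{a,e},{a,f},{d,e},{a,d,e},{a,e,f}} {{d,f},{d,f,g}}
  U34: {{a},{a,d},{a,e},{a,f},{a,d,e},{a,e,f}} {{d,g},{d,f,g}}
  U123: {{a,e},{a,d,e},{a,e,f}} {{d,f,g}}
  U124: {{a,e},{d,e},{a,d,e},{a,e,f}} {{d,f},{d,f,g}}
  U134: {{a,d},{a,e},{a,d,e},{a,e,f}} {{d,g},{d,f,g}}
  U234: {{a,e},{a,f},{a,d,e},{a,e,f}} {{d,f,g}}
  U1234: {{a,e},{a,d,e},{a,e,f}} {{d,f,g}}
C dims 8,12,8,2; δ0: rk 5, SNF 1^5; δ1: rk 6, SNF 1^6; δ2: rk 2, SNF 1^2
Ȟ^0: (8−5)−0=3 ⇒ Z^3
Ȟ^1: (12−6)−5=1 ⇒ Z
Ȟ^2: (8−2)−6=0 ⇒ 0


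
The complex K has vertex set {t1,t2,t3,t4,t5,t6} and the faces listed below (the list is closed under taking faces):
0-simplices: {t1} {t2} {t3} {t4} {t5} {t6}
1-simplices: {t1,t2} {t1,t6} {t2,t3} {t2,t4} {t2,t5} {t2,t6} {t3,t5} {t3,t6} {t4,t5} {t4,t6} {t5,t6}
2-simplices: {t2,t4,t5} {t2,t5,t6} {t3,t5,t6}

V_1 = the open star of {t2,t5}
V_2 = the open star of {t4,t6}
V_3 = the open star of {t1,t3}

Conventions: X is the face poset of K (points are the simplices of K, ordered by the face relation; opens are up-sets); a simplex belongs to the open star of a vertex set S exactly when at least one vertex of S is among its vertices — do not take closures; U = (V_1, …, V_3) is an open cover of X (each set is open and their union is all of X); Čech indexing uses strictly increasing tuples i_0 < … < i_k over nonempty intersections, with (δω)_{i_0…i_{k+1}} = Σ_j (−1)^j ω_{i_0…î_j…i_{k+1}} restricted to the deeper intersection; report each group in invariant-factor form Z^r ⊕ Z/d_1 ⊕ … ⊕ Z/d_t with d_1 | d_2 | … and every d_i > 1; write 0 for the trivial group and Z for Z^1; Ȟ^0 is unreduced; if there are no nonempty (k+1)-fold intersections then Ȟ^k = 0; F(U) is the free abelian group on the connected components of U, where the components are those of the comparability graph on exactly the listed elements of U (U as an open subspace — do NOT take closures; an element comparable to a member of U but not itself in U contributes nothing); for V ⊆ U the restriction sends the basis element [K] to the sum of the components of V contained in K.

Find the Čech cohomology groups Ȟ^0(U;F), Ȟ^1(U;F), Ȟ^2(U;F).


nerve of the cover:
  V1={{t2},{t5},{t1,t2},{t2,t3},{t2,t4},{t2,t5},{t2,t6},{t3,t5},{t4,t5},{t5,t6},{t2,t4,t5},{t2,t5,t6},{t3,t5,t6}} V2={{t4},{t6},{t1,t6},{t2,t4},{t2,t6},{t3,t6},{t4,t5},{t4,t6},{t5,t6},{t2,t4,t5},{t2,t5,t6},{t3,t5,t6}} V3={{t1},{t3},{t1,t2},{t1,t6},{t2,t3},{t3,t5},{t3,t6},{t3,t5,t6}}
  V12={{t2,t4},{t2,t6},{t4,t5},{t5,t6},{t2,t4,t5},{t2,t5,t6},{t3,t5,t6}} V13={{t1,t2},{t2,t3},{t3,t5},{t3,t5,t6}} V23={{t1,t6},{t3,t6},{t3,t5,t6}}
  V123={{t3,t5,t6}}
components per intersection:
  V1: {{t2},{t5},{t1,t2},{t2,t3},{t2,t4},{t2,t5},{t2,t6},{t3,t5},{t4,t5},{t5,t6},{t2,t4,t5},{t2,t5,t6},{t3,t5,t6}}
  V2: {{t4},{t6},{t1,t6},{t2,t4},{t2,t6},{t3,t6},{t4,t5},{t4,t6},{t5,t6},{t2,t4,t5},{t2,t5,t6},{t3,t5,t6}}
  V3: {{t1},{t1,t2},{t1,t6}} {{t3},{t2,t3},{t3,t5},{t3,t6},{t3,t5,t6}}
  V12: {{t2,t4},{t4,t5},{t2,t4,t5}} {{t2,t6},{t5,t6},{t2,t5,t6},{t3,t5,t6}}
  V13: {{t1,t2}} {{t2,t3}} {{t3,t5},{t3,t5,t6}}
  V23: {{t1,t6}} {{t3,t6},{t3,t5,t6}}
  V123: {{t3,t5,t6}}
C dims 4,7,1; δ0: rk 3, SNF 1^3; δ1: rk 1, SNF 1^1
Ȟ^0 = (4 − 3) − 0 = 1, so Ȟ^0 ≅ Z
Ȟ^1 = (7 − 1) − 3 = 3, so Ȟ^1 ≅ Z^3
Ȟ^2 = (1 − 0) − 1 = 0, so Ȟ^2 ≅ 0

Ȟ^0 = Z,  Ȟ^1 = Z^3,  Ȟ^2 = 0


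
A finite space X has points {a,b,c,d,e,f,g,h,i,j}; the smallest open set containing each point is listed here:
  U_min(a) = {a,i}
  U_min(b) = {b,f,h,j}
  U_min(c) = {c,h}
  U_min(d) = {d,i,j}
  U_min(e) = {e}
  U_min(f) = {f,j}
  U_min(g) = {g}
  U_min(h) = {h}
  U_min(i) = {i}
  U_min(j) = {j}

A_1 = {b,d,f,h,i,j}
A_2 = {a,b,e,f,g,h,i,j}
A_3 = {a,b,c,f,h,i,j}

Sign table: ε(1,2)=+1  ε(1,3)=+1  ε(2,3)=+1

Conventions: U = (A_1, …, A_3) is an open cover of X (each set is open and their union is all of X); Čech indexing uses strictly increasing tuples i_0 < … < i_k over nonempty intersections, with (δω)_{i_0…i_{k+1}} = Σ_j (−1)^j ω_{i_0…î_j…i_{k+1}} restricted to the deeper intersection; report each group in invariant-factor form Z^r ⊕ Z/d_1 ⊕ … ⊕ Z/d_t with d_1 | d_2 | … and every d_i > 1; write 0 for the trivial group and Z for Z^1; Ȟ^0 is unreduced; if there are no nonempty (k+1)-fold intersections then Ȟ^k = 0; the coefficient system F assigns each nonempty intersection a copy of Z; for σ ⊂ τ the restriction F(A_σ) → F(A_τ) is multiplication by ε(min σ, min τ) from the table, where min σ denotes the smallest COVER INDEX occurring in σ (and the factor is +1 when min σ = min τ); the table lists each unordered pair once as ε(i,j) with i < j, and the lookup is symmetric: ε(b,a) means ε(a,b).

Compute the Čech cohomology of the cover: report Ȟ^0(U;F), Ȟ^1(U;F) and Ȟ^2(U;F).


nonempty overlaps:
  A12={b,f,h,i,j} A13={b,f,h,i,j} A23={a,b,f,h,i,j}
  A123={b,f,h,i,j}
C dims 3,3,1; δ0: rk 2, SNF 1^2; δ1: rk 1, SNF 1^1
degree 0: 3−2−0 = 1 → Ȟ^0 ≅ Z
degree 1: 3−1−2 = 0 → Ȟ^1 ≅ 0
degree 2: 1−0−1 = 0 → Ȟ^2 ≅ 0

Ȟ^0 = Z, Ȟ^1 = 0, Ȟ^2 = 0


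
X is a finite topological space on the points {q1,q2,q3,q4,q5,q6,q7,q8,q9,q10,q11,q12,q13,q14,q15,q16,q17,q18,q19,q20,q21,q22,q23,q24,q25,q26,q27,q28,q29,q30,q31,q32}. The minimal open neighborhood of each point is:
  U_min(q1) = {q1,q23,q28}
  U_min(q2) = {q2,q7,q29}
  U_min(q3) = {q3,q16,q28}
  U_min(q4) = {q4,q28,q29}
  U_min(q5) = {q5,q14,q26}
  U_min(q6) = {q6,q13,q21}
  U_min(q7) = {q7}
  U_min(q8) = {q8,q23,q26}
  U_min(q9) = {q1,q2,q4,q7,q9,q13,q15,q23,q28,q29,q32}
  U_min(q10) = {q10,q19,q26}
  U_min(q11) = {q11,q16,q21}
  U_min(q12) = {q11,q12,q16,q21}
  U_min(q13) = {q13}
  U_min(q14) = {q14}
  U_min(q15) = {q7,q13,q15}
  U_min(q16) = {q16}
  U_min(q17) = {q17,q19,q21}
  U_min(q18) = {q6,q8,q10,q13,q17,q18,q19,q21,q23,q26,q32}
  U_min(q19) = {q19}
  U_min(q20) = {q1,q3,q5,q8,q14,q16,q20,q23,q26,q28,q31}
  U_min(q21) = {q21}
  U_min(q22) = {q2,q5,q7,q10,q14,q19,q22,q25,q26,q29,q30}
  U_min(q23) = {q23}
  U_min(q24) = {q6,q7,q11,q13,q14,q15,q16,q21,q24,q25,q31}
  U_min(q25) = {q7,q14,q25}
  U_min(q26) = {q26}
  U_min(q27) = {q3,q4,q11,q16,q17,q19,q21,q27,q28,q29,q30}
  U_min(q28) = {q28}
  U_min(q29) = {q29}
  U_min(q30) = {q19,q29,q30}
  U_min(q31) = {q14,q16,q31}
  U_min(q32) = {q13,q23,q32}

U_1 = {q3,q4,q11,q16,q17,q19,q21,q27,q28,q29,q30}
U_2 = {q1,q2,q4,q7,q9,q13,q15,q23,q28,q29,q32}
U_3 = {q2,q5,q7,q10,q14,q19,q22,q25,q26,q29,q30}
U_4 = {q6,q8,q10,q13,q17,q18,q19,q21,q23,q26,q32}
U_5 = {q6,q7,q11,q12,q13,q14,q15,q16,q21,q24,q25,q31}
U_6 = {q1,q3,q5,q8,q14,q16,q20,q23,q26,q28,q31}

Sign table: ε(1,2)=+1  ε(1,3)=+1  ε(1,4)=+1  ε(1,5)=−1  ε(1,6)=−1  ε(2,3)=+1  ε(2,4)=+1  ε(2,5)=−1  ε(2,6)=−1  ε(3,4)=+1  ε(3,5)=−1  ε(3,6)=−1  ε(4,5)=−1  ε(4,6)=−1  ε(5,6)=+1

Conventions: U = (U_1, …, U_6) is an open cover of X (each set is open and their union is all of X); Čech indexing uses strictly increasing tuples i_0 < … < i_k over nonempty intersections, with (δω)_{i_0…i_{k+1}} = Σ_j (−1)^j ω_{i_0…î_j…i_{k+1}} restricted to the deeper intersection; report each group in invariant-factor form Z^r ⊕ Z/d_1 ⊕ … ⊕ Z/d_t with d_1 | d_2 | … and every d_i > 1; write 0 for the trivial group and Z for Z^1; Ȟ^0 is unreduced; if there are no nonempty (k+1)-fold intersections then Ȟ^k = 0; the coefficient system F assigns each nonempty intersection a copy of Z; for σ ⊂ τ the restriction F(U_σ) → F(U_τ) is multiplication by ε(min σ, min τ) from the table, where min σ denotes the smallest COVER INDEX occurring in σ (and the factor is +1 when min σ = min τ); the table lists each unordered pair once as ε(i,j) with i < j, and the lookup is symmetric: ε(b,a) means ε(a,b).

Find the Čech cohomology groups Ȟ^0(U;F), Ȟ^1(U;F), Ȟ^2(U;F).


Ȟ^0 = Z, Ȟ^1 = 0, Ȟ^2 = Z/2

nonempty intersections:
  U12={q4,q28,q29} U13={q19,q29,q30} U14={q17,q19,q21} U15={q11,q16,q21} U16={q3,q16,q28} U23={q2,q7,q29} U24={q13,q23,q32} U25={q7,q13,q15} U26={q1,q23,q28} U34={q10,q19,q26} U35={q7,q14,q25} U36={q5,q14,q26} U45={q6,q13,q21} U46={q8,q23,q26} U56={q14,q16,q31}
  U123={q29} U126={q28} U134={q19} U145={q21} U156={q16} U235={q7} U245={q13} U246={q23} U346={q26} U356={q14}
C dims 6,15,10; δ0: rk 5, SNF 1^5; δ1: rk 10, SNF 1^9·2
Ȟ^0: (6−5)−0=1 ⇒ Z
Ȟ^1: (15−10)−5=0 ⇒ 0
Ȟ^2: (10−0)−10=0 plus torsion [2] ⇒ Z/2


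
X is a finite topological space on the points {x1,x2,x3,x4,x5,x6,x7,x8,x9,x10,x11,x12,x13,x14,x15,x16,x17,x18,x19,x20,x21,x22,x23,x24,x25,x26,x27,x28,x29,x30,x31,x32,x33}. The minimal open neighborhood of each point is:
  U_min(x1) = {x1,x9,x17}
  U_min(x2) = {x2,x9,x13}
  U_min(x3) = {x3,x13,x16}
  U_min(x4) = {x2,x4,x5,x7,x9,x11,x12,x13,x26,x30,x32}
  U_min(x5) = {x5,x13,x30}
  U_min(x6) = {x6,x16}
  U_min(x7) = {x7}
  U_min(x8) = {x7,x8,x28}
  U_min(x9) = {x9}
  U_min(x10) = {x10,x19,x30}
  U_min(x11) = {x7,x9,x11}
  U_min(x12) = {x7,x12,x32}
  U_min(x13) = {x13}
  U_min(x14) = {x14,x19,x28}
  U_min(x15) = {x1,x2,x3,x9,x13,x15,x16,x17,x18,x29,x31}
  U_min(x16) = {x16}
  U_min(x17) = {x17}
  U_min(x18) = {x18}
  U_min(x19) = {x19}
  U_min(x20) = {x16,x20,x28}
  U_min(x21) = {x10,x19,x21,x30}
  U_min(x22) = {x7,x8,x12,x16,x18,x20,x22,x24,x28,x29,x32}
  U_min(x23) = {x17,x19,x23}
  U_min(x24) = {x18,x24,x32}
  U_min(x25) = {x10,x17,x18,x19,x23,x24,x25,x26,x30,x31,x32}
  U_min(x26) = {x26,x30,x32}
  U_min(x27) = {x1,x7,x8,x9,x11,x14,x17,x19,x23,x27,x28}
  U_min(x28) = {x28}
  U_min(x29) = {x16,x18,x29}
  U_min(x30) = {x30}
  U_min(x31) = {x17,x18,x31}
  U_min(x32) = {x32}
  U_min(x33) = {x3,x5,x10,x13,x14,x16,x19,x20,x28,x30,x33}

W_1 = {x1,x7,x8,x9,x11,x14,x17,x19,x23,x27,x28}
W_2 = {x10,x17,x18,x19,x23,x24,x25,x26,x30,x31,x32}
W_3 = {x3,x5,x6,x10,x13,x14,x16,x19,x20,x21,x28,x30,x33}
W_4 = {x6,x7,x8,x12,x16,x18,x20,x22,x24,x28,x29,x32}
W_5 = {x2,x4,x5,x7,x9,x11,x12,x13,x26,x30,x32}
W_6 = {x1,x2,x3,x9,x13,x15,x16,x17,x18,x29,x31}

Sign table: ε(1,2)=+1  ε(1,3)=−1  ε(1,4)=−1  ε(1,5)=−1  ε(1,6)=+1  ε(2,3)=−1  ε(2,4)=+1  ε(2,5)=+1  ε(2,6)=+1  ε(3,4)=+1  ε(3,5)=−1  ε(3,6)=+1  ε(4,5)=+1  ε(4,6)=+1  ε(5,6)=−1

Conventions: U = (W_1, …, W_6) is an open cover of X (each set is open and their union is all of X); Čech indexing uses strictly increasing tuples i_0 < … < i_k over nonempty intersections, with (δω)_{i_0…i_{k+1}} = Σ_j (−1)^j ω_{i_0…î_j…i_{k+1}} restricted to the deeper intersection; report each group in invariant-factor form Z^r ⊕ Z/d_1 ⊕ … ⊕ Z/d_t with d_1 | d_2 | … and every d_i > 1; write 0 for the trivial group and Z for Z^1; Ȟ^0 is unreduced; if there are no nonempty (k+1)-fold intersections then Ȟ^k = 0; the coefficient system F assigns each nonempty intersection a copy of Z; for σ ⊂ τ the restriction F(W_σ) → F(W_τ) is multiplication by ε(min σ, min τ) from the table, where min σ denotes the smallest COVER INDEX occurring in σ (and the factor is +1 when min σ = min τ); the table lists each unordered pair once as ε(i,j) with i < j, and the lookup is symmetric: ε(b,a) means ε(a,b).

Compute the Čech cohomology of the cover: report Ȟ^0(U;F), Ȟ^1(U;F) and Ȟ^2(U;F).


Ȟ^0 = 0, Ȟ^1 = Z/2, Ȟ^2 = Z

intersection data:
  W12={x17,x19,x23} W13={x14,x19,x28} W14={x7,x8,x28} W15={x7,x9,x11} W16={x1,x9,x17} W23={x10,x19,x30} W24={x18,x24,x32} W25={x26,x30,x32} W26={x17,x18,x31} W34={x6,x16,x20,x28} W35={x5,x13,x30} W36={x3,x13,x16} W45={x7,x12,x32} W46={x16,x18,x29} W56={x2,x9,x13}
  W123={x19} W126={x17} W134={x28} W145={x7} W156={x9} W235={x30} W245={x32} W246={x18} W346={x16} W356={x13}
C dims 6,15,10; δ0: rk 6, SNF 1^5·2; δ1: rk 9, SNF 1^9
Ȟ^0 = (6 − 6) − 0 = 0, so Ȟ^0 ≅ 0
Ȟ^1 = (15 − 9) − 6 = 0 plus torsion [2], so Ȟ^1 ≅ Z/2
Ȟ^2 = (10 − 0) − 9 = 1, so Ȟ^2 ≅ Z
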